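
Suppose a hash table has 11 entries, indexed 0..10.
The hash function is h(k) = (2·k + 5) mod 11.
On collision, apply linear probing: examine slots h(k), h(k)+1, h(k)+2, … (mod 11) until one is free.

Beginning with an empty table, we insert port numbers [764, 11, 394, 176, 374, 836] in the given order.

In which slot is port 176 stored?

764: h=4 -> slot 4
11: h=5 -> slot 5
394: h=1 -> slot 1
176: h=5, probe 5,6 -> slot 6
374: h=5, probe 5,6,7 -> slot 7
836: h=5, probe 5,6,7,8 -> slot 8
Table: [-, 394, -, -, 764, 11, 176, 374, 836, -, -]

6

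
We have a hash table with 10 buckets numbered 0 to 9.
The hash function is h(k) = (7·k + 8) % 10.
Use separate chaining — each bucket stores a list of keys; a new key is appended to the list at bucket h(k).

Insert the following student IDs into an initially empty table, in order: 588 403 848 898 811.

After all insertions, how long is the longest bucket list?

Insert 588: h=4, bucket 4 empty -> new chain.
Insert 403: h=9, bucket 9 empty -> new chain.
Insert 848: h=4, bucket 4 nonempty -> append to chain.
Insert 898: h=4, bucket 4 nonempty -> append to chain.
Insert 811: h=5, bucket 5 empty -> new chain.
Final buckets:
0: .
1: .
2: .
3: .
4: 588 -> 848 -> 898
5: 811
6: .
7: .
8: .
9: 403

3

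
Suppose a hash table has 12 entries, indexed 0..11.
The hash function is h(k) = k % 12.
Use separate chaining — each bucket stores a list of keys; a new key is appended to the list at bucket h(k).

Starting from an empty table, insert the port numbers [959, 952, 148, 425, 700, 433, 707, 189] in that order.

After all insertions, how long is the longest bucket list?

3

Insert 959: h=11, bucket 11 empty → new chain.
Insert 952: h=4, bucket 4 empty → new chain.
Insert 148: h=4, bucket 4 nonempty → append to chain.
Insert 425: h=5, bucket 5 empty → new chain.
Insert 700: h=4, bucket 4 nonempty → append to chain.
Insert 433: h=1, bucket 1 empty → new chain.
Insert 707: h=11, bucket 11 nonempty → append to chain.
Insert 189: h=9, bucket 9 empty → new chain.
Final buckets:
0: ∅
1: 433
2: ∅
3: ∅
4: 952 -> 148 -> 700
5: 425
6: ∅
7: ∅
8: ∅
9: 189
10: ∅
11: 959 -> 707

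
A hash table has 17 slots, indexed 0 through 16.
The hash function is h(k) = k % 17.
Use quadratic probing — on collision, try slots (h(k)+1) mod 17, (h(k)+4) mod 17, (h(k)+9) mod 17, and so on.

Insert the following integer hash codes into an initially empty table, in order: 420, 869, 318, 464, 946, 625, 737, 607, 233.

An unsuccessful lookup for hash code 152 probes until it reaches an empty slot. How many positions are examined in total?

2

420 hashes to 12; slot 12 is free => place at 12.
869 hashes to 2; slot 2 is free => place at 2.
318 hashes to 12; 12 taken => place at 13.
464 hashes to 5; slot 5 is free => place at 5.
946 hashes to 11; slot 11 is free => place at 11.
625 hashes to 13; 13 taken => place at 14.
737 hashes to 6; slot 6 is free => place at 6.
607 hashes to 12; 12,13 taken => place at 16.
233 hashes to 12; 12,13,16 taken => place at 4.
Table: [_, _, 869, _, 233, 464, 737, _, _, _, _, 946, 420, 318, 625, _, 607]
Lookup 152: h=16, probe 16,0 → slot 0 empty, not found.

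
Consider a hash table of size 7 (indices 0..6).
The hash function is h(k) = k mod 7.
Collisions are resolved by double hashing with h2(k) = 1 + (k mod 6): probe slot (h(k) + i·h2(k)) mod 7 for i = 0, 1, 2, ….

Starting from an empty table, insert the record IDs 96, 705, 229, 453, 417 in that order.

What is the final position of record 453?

96: h=5 → slot 5
705: h=5, h2=4, probe 5,2 → slot 2
229: h=5, h2=2, probe 5,0 → slot 0
453: h=5, h2=4, probe 5,2,6 → slot 6
417: h=4 → slot 4
Table: [229, ., 705, ., 417, 96, 453]

6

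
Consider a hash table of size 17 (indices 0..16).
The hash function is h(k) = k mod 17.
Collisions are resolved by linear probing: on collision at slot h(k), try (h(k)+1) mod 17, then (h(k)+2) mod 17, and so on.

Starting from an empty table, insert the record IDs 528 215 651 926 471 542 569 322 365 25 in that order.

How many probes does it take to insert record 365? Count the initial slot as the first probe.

528: h=1 -> slot 1
215: h=11 -> slot 11
651: h=5 -> slot 5
926: h=8 -> slot 8
471: h=12 -> slot 12
542: h=15 -> slot 15
569: h=8, probe 8,9 -> slot 9
322: h=16 -> slot 16
365: h=8, probe 8,9,10 -> slot 10
25: h=8, probe 8,9,10,11,12,13 -> slot 13
Table: [∅, 528, ∅, ∅, ∅, 651, ∅, ∅, 926, 569, 365, 215, 471, 25, ∅, 542, 322]

3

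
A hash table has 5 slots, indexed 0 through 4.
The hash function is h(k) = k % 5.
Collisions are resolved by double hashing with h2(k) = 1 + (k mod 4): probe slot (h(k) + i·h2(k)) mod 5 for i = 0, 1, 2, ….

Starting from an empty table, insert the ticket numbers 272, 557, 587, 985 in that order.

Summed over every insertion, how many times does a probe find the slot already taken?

272: h=2 -> slot 2
557: h=2, h2=2, probe 2,4 -> slot 4
587: h=2, h2=4, probe 2,1 -> slot 1
985: h=0 -> slot 0
Table: [985, 587, 272, _, 557]

2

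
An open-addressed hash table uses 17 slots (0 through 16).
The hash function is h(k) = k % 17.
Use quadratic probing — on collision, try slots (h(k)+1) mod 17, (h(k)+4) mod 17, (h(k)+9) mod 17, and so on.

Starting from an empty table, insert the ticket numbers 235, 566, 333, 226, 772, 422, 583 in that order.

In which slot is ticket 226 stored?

Insert 235: h=14, slot 14 empty => index 14.
Insert 566: h=5, slot 5 empty => index 5.
Insert 333: h=10, slot 10 empty => index 10.
Insert 226: h=5, slot 5 occupied => index 6.
Insert 772: h=7, slot 7 empty => index 7.
Insert 422: h=14, slot 14 occupied => index 15.
Insert 583: h=5, slots 5,6 occupied => index 9.
Table: [∅, ∅, ∅, ∅, ∅, 566, 226, 772, ∅, 583, 333, ∅, ∅, ∅, 235, 422, ∅]

6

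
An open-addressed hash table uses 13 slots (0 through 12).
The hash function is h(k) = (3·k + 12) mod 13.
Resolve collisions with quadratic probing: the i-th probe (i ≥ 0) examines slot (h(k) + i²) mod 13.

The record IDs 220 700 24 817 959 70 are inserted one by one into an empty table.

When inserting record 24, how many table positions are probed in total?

220 hashes to 9; slot 9 is free => place at 9.
700 hashes to 6; slot 6 is free => place at 6.
24 hashes to 6; 6 taken => place at 7.
817 hashes to 6; 6,7 taken => place at 10.
959 hashes to 3; slot 3 is free => place at 3.
70 hashes to 1; slot 1 is free => place at 1.
Table: [_, 70, _, 959, _, _, 700, 24, _, 220, 817, _, _]

2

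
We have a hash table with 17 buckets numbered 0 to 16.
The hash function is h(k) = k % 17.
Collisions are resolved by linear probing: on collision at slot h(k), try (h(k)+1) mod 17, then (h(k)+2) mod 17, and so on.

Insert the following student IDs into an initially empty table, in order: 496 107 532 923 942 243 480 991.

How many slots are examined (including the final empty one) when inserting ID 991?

6

496 hashes to 3; slot 3 is free → place at 3.
107 hashes to 5; slot 5 is free → place at 5.
532 hashes to 5; 5 taken → place at 6.
923 hashes to 5; 5,6 taken → place at 7.
942 hashes to 7; 7 taken → place at 8.
243 hashes to 5; 5,6,7,8 taken → place at 9.
480 hashes to 4; slot 4 is free → place at 4.
991 hashes to 5; 5,6,7,8,9 taken → place at 10.
Table: [∅, ∅, ∅, 496, 480, 107, 532, 923, 942, 243, 991, ∅, ∅, ∅, ∅, ∅, ∅]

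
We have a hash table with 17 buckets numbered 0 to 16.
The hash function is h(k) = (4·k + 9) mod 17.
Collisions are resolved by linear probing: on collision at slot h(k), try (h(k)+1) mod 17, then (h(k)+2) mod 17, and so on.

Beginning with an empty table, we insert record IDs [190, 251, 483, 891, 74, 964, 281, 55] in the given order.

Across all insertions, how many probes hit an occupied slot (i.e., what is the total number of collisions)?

2

190 hashes to 4; slot 4 is free => place at 4.
251 hashes to 10; slot 10 is free => place at 10.
483 hashes to 3; slot 3 is free => place at 3.
891 hashes to 3; 3,4 taken => place at 5.
74 hashes to 16; slot 16 is free => place at 16.
964 hashes to 6; slot 6 is free => place at 6.
281 hashes to 11; slot 11 is free => place at 11.
55 hashes to 8; slot 8 is free => place at 8.
Table: [∅, ∅, ∅, 483, 190, 891, 964, ∅, 55, ∅, 251, 281, ∅, ∅, ∅, ∅, 74]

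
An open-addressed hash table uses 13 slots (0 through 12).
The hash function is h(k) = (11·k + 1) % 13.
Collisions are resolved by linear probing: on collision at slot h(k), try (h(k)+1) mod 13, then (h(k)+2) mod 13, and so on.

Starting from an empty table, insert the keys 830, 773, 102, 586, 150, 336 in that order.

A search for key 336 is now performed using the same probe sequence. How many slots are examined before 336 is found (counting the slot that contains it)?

3

830 hashes to 5; slot 5 is free => place at 5.
773 hashes to 2; slot 2 is free => place at 2.
102 hashes to 5; 5 taken => place at 6.
586 hashes to 12; slot 12 is free => place at 12.
150 hashes to 0; slot 0 is free => place at 0.
336 hashes to 5; 5,6 taken => place at 7.
Table: [150, ., 773, ., ., 830, 102, 336, ., ., ., ., 586]
Lookup 336: h=5, probe 5,6,7 → found at 7.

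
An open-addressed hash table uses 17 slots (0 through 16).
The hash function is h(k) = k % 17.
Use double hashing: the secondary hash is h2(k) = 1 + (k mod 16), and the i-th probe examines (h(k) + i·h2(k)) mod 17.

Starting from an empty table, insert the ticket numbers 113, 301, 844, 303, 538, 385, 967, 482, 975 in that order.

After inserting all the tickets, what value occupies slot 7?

113 hashes to 11; slot 11 is free => place at 11.
301 hashes to 12; slot 12 is free => place at 12.
844 hashes to 11, h2=13; 11 taken => place at 7.
303 hashes to 14; slot 14 is free => place at 14.
538 hashes to 11, h2=11; 11 taken => place at 5.
385 hashes to 11, h2=2; 11 taken => place at 13.
967 hashes to 15; slot 15 is free => place at 15.
482 hashes to 6; slot 6 is free => place at 6.
975 hashes to 6, h2=16; 6,5 taken => place at 4.
Table: [∅, ∅, ∅, ∅, 975, 538, 482, 844, ∅, ∅, ∅, 113, 301, 385, 303, 967, ∅]

844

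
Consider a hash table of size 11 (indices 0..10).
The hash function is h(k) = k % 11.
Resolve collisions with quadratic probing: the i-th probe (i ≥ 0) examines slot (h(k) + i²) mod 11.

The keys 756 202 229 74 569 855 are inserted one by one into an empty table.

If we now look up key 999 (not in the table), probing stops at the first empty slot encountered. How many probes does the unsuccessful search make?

756: h=8 -> slot 8
202: h=4 -> slot 4
229: h=9 -> slot 9
74: h=8, probe 8,9,1 -> slot 1
569: h=8, probe 8,9,1,6 -> slot 6
855: h=8, probe 8,9,1,6,2 -> slot 2
Table: [., 74, 855, ., 202, ., 569, ., 756, 229, .]
Lookup 999: h=9, probe 9,10 → slot 10 empty, not found.

2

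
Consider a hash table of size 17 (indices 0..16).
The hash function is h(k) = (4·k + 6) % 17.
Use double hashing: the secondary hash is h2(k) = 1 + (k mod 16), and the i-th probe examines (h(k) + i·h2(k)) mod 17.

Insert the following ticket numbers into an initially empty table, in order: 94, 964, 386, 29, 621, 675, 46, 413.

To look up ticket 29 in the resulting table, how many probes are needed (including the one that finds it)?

94: h=8 => slot 8
964: h=3 => slot 3
386: h=3, h2=3, probe 3,6 => slot 6
29: h=3, h2=14, probe 3,0 => slot 0
621: h=8, h2=14, probe 8,5 => slot 5
675: h=3, h2=4, probe 3,7 => slot 7
46: h=3, h2=15, probe 3,1 => slot 1
413: h=9 => slot 9
Table: [29, 46, -, 964, -, 621, 386, 675, 94, 413, -, -, -, -, -, -, -]
Lookup 29: h=3, h2=14, probe 3,0 → found at 0.

2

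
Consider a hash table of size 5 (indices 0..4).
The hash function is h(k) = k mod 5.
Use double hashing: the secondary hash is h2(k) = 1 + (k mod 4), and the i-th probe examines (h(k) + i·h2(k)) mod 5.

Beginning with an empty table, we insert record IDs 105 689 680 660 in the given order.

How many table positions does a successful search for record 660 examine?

Insert 105: h=0, slot 0 empty → index 0.
Insert 689: h=4, slot 4 empty → index 4.
Insert 680: h=0, h2=1, slot 0 occupied → index 1.
Insert 660: h=0, h2=1, slots 0,1 occupied → index 2.
Table: [105, 680, 660, _, 689]
Lookup 660: h=0, h2=1, probe 0,1,2 → found at 2.

3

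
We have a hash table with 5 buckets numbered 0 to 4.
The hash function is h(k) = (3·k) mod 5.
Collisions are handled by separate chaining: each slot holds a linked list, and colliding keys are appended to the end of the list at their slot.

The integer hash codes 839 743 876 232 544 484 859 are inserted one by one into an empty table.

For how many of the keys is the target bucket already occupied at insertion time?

Insert 839: h=2, bucket 2 empty → new chain.
Insert 743: h=4, bucket 4 empty → new chain.
Insert 876: h=3, bucket 3 empty → new chain.
Insert 232: h=1, bucket 1 empty → new chain.
Insert 544: h=2, bucket 2 nonempty → append to chain.
Insert 484: h=2, bucket 2 nonempty → append to chain.
Insert 859: h=2, bucket 2 nonempty → append to chain.
Final buckets:
0: ∅
1: 232
2: 839 -> 544 -> 484 -> 859
3: 876
4: 743

3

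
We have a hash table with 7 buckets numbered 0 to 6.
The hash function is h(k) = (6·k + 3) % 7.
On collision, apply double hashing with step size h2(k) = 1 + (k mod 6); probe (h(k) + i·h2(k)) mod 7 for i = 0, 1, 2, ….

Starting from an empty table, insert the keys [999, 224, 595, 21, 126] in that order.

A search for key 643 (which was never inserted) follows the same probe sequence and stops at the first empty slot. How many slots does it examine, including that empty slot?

3

Insert 999: h=5, slot 5 empty => index 5.
Insert 224: h=3, slot 3 empty => index 3.
Insert 595: h=3, h2=2, slots 3,5 occupied => index 0.
Insert 21: h=3, h2=4, slots 3,0 occupied => index 4.
Insert 126: h=3, h2=1, slots 3,4,5 occupied => index 6.
Table: [595, ., ., 224, 21, 999, 126]
Lookup 643: h=4, h2=2, probe 4,6,1 → slot 1 empty, not found.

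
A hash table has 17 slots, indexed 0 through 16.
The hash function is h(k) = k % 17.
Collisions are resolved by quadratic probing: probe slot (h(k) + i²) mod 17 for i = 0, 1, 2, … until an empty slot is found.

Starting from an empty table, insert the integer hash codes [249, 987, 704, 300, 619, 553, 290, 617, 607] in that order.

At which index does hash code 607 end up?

13

249 hashes to 11; slot 11 is free -> place at 11.
987 hashes to 1; slot 1 is free -> place at 1.
704 hashes to 7; slot 7 is free -> place at 7.
300 hashes to 11; 11 taken -> place at 12.
619 hashes to 7; 7 taken -> place at 8.
553 hashes to 9; slot 9 is free -> place at 9.
290 hashes to 1; 1 taken -> place at 2.
617 hashes to 5; slot 5 is free -> place at 5.
607 hashes to 12; 12 taken -> place at 13.
Table: [∅, 987, 290, ∅, ∅, 617, ∅, 704, 619, 553, ∅, 249, 300, 607, ∅, ∅, ∅]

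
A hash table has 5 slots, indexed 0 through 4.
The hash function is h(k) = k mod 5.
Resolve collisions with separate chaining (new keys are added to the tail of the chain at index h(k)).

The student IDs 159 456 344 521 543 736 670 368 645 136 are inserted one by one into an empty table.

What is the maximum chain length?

4

Insert 159: h=4, bucket 4 empty → new chain.
Insert 456: h=1, bucket 1 empty → new chain.
Insert 344: h=4, bucket 4 nonempty → append to chain.
Insert 521: h=1, bucket 1 nonempty → append to chain.
Insert 543: h=3, bucket 3 empty → new chain.
Insert 736: h=1, bucket 1 nonempty → append to chain.
Insert 670: h=0, bucket 0 empty → new chain.
Insert 368: h=3, bucket 3 nonempty → append to chain.
Insert 645: h=0, bucket 0 nonempty → append to chain.
Insert 136: h=1, bucket 1 nonempty → append to chain.
Final buckets:
0: 670 -> 645
1: 456 -> 521 -> 736 -> 136
2: —
3: 543 -> 368
4: 159 -> 344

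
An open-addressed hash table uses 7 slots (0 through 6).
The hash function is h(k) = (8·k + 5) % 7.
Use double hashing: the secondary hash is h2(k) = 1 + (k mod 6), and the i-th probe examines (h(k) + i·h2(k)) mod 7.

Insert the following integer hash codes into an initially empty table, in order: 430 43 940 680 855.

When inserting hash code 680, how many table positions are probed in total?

2

430: h=1 -> slot 1
43: h=6 -> slot 6
940: h=0 -> slot 0
680: h=6, h2=3, probe 6,2 -> slot 2
855: h=6, h2=4, probe 6,3 -> slot 3
Table: [940, 430, 680, 855, —, —, 43]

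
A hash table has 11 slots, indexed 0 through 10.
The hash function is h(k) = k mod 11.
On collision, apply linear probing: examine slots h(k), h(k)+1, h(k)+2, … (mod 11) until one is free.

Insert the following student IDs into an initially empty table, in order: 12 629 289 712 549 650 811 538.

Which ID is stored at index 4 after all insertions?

Insert 12: h=1, slot 1 empty -> index 1.
Insert 629: h=2, slot 2 empty -> index 2.
Insert 289: h=3, slot 3 empty -> index 3.
Insert 712: h=8, slot 8 empty -> index 8.
Insert 549: h=10, slot 10 empty -> index 10.
Insert 650: h=1, slots 1,2,3 occupied -> index 4.
Insert 811: h=8, slot 8 occupied -> index 9.
Insert 538: h=10, slot 10 occupied -> index 0.
Table: [538, 12, 629, 289, 650, —, —, —, 712, 811, 549]

650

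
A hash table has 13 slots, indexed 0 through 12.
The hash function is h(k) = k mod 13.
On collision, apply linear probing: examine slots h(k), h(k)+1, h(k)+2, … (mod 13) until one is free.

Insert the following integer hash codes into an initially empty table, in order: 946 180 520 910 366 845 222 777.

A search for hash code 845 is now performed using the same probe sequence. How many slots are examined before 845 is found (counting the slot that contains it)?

4

946: h=10 → slot 10
180: h=11 → slot 11
520: h=0 → slot 0
910: h=0, probe 0,1 → slot 1
366: h=2 → slot 2
845: h=0, probe 0,1,2,3 → slot 3
222: h=1, probe 1,2,3,4 → slot 4
777: h=10, probe 10,11,12 → slot 12
Table: [520, 910, 366, 845, 222, ., ., ., ., ., 946, 180, 777]
Lookup 845: h=0, probe 0,1,2,3 → found at 3.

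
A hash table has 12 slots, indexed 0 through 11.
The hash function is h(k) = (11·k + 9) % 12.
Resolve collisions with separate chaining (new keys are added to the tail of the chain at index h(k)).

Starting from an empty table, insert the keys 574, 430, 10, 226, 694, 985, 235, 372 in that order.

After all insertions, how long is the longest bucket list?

5

574 -> bucket 11
430 -> bucket 11 (collision)
10 -> bucket 11 (collision)
226 -> bucket 11 (collision)
694 -> bucket 11 (collision)
985 -> bucket 8
235 -> bucket 2
372 -> bucket 9
Final buckets:
0: .
1: .
2: 235
3: .
4: .
5: .
6: .
7: .
8: 985
9: 372
10: .
11: 574 -> 430 -> 10 -> 226 -> 694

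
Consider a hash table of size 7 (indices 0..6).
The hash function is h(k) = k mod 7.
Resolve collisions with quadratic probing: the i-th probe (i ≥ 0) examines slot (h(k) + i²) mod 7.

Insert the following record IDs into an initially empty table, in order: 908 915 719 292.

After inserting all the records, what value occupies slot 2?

Insert 908: h=5, slot 5 empty -> index 5.
Insert 915: h=5, slot 5 occupied -> index 6.
Insert 719: h=5, slots 5,6 occupied -> index 2.
Insert 292: h=5, slots 5,6,2 occupied -> index 0.
Table: [292, —, 719, —, —, 908, 915]

719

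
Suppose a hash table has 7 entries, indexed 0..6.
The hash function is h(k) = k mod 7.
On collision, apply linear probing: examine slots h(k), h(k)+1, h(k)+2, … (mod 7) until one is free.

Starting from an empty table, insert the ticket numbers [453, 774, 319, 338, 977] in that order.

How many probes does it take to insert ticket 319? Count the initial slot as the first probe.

453: h=5 -> slot 5
774: h=4 -> slot 4
319: h=4, probe 4,5,6 -> slot 6
338: h=2 -> slot 2
977: h=4, probe 4,5,6,0 -> slot 0
Table: [977, _, 338, _, 774, 453, 319]

3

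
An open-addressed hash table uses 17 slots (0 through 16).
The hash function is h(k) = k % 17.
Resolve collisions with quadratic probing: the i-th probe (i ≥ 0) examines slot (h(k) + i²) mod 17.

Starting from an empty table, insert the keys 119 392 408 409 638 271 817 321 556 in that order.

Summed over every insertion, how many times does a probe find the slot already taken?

5

119 hashes to 0; slot 0 is free => place at 0.
392 hashes to 1; slot 1 is free => place at 1.
408 hashes to 0; 0,1 taken => place at 4.
409 hashes to 1; 1 taken => place at 2.
638 hashes to 9; slot 9 is free => place at 9.
271 hashes to 16; slot 16 is free => place at 16.
817 hashes to 1; 1,2 taken => place at 5.
321 hashes to 15; slot 15 is free => place at 15.
556 hashes to 12; slot 12 is free => place at 12.
Table: [119, 392, 409, _, 408, 817, _, _, _, 638, _, _, 556, _, _, 321, 271]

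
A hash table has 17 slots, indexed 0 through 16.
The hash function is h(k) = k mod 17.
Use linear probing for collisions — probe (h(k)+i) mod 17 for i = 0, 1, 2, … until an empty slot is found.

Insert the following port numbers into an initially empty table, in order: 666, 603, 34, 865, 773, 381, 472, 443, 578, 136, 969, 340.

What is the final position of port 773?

9

666: h=3 -> slot 3
603: h=8 -> slot 8
34: h=0 -> slot 0
865: h=15 -> slot 15
773: h=8, probe 8,9 -> slot 9
381: h=7 -> slot 7
472: h=13 -> slot 13
443: h=1 -> slot 1
578: h=0, probe 0,1,2 -> slot 2
136: h=0, probe 0,1,2,3,4 -> slot 4
969: h=0, probe 0,1,2,3,4,5 -> slot 5
340: h=0, probe 0,1,2,3,4,5,6 -> slot 6
Table: [34, 443, 578, 666, 136, 969, 340, 381, 603, 773, ∅, ∅, ∅, 472, ∅, 865, ∅]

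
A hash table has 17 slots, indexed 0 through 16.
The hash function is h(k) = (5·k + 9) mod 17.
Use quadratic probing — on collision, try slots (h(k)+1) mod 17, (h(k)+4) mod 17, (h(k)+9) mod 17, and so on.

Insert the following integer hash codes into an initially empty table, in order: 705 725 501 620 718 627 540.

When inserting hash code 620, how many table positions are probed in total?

705: h=15 => slot 15
725: h=13 => slot 13
501: h=15, probe 15,16 => slot 16
620: h=15, probe 15,16,2 => slot 2
718: h=12 => slot 12
627: h=16, probe 16,0 => slot 0
540: h=6 => slot 6
Table: [627, -, 620, -, -, -, 540, -, -, -, -, -, 718, 725, -, 705, 501]

3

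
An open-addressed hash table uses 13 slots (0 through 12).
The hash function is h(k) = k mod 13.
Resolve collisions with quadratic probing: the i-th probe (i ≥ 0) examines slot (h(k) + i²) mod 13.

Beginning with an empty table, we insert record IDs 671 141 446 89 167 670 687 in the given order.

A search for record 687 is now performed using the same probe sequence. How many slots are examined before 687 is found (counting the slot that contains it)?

Insert 671: h=8, slot 8 empty -> index 8.
Insert 141: h=11, slot 11 empty -> index 11.
Insert 446: h=4, slot 4 empty -> index 4.
Insert 89: h=11, slot 11 occupied -> index 12.
Insert 167: h=11, slots 11,12 occupied -> index 2.
Insert 670: h=7, slot 7 empty -> index 7.
Insert 687: h=11, slots 11,12,2,7 occupied -> index 1.
Table: [-, 687, 167, -, 446, -, -, 670, 671, -, -, 141, 89]
Lookup 687: h=11, probe 11,12,2,7,1 → found at 1.

5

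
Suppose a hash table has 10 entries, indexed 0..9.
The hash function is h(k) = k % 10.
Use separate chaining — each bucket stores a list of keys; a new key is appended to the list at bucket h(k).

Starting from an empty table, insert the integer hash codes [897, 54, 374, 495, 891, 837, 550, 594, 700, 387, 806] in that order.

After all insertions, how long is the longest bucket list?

897 → bucket 7
54 → bucket 4
374 → bucket 4 (collision)
495 → bucket 5
891 → bucket 1
837 → bucket 7 (collision)
550 → bucket 0
594 → bucket 4 (collision)
700 → bucket 0 (collision)
387 → bucket 7 (collision)
806 → bucket 6
Final buckets:
0: 550 -> 700
1: 891
2: .
3: .
4: 54 -> 374 -> 594
5: 495
6: 806
7: 897 -> 837 -> 387
8: .
9: .

3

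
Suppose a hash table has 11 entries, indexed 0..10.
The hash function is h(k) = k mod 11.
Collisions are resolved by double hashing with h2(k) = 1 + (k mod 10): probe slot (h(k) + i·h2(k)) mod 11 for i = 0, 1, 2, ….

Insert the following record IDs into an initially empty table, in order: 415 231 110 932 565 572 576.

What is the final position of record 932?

Insert 415: h=8, slot 8 empty => index 8.
Insert 231: h=0, slot 0 empty => index 0.
Insert 110: h=0, h2=1, slot 0 occupied => index 1.
Insert 932: h=8, h2=3, slots 8,0 occupied => index 3.
Insert 565: h=4, slot 4 empty => index 4.
Insert 572: h=0, h2=3, slots 0,3 occupied => index 6.
Insert 576: h=4, h2=7, slots 4,0 occupied => index 7.
Table: [231, 110, ., 932, 565, ., 572, 576, 415, ., .]

3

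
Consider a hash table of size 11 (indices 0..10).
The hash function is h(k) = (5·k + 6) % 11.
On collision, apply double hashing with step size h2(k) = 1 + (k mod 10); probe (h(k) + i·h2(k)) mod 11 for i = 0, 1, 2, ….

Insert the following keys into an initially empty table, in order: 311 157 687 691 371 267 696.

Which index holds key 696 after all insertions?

6

Insert 311: h=10, slot 10 empty => index 10.
Insert 157: h=10, h2=8, slot 10 occupied => index 7.
Insert 687: h=9, slot 9 empty => index 9.
Insert 691: h=7, h2=2, slots 7,9 occupied => index 0.
Insert 371: h=2, slot 2 empty => index 2.
Insert 267: h=10, h2=8, slots 10,7 occupied => index 4.
Insert 696: h=10, h2=7, slot 10 occupied => index 6.
Table: [691, ∅, 371, ∅, 267, ∅, 696, 157, ∅, 687, 311]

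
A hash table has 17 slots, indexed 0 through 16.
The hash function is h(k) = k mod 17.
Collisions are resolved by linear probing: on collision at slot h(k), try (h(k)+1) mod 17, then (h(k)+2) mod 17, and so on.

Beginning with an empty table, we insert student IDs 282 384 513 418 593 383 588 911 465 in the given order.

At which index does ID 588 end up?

282: h=10 => slot 10
384: h=10, probe 10,11 => slot 11
513: h=3 => slot 3
418: h=10, probe 10,11,12 => slot 12
593: h=15 => slot 15
383: h=9 => slot 9
588: h=10, probe 10,11,12,13 => slot 13
911: h=10, probe 10,11,12,13,14 => slot 14
465: h=6 => slot 6
Table: [-, -, -, 513, -, -, 465, -, -, 383, 282, 384, 418, 588, 911, 593, -]

13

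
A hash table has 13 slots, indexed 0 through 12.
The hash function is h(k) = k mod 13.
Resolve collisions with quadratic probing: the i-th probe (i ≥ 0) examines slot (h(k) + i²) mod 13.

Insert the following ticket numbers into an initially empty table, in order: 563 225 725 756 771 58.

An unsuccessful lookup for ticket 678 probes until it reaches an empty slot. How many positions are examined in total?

Insert 563: h=4, slot 4 empty -> index 4.
Insert 225: h=4, slot 4 occupied -> index 5.
Insert 725: h=10, slot 10 empty -> index 10.
Insert 756: h=2, slot 2 empty -> index 2.
Insert 771: h=4, slots 4,5 occupied -> index 8.
Insert 58: h=6, slot 6 empty -> index 6.
Table: [∅, ∅, 756, ∅, 563, 225, 58, ∅, 771, ∅, 725, ∅, ∅]
Lookup 678: h=2, probe 2,3 → slot 3 empty, not found.

2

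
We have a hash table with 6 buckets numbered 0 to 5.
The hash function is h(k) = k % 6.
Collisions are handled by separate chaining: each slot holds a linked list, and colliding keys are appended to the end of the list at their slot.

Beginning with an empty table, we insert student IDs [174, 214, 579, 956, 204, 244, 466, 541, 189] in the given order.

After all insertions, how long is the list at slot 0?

2

174 → bucket 0
214 → bucket 4
579 → bucket 3
956 → bucket 2
204 → bucket 0 (collision)
244 → bucket 4 (collision)
466 → bucket 4 (collision)
541 → bucket 1
189 → bucket 3 (collision)
Final buckets:
0: 174 -> 204
1: 541
2: 956
3: 579 -> 189
4: 214 -> 244 -> 466
5: ∅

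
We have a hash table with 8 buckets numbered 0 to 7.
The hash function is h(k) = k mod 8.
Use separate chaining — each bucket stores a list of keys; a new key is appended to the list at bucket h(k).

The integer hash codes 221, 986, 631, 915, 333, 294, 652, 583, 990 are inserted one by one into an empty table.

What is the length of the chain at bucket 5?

2

221 -> bucket 5
986 -> bucket 2
631 -> bucket 7
915 -> bucket 3
333 -> bucket 5 (collision)
294 -> bucket 6
652 -> bucket 4
583 -> bucket 7 (collision)
990 -> bucket 6 (collision)
Final buckets:
0: ∅
1: ∅
2: 986
3: 915
4: 652
5: 221 -> 333
6: 294 -> 990
7: 631 -> 583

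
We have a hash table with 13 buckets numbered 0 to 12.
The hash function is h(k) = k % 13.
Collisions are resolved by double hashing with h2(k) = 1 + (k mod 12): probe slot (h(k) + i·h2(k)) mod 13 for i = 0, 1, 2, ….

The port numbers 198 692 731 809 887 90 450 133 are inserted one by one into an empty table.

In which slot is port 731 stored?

198 hashes to 3; slot 3 is free -> place at 3.
692 hashes to 3, h2=9; 3 taken -> place at 12.
731 hashes to 3, h2=12; 3 taken -> place at 2.
809 hashes to 3, h2=6; 3 taken -> place at 9.
887 hashes to 3, h2=12; 3,2 taken -> place at 1.
90 hashes to 12, h2=7; 12 taken -> place at 6.
450 hashes to 8; slot 8 is free -> place at 8.
133 hashes to 3, h2=2; 3 taken -> place at 5.
Table: [_, 887, 731, 198, _, 133, 90, _, 450, 809, _, _, 692]

2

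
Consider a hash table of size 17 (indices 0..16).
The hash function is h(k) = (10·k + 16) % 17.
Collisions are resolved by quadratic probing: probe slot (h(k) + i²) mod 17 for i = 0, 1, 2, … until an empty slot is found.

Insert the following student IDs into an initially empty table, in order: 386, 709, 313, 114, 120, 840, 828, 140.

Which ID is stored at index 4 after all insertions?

114

386: h=0 -> slot 0
709: h=0, probe 0,1 -> slot 1
313: h=1, probe 1,2 -> slot 2
114: h=0, probe 0,1,4 -> slot 4
120: h=9 -> slot 9
840: h=1, probe 1,2,5 -> slot 5
828: h=0, probe 0,1,4,9,16 -> slot 16
140: h=5, probe 5,6 -> slot 6
Table: [386, 709, 313, _, 114, 840, 140, _, _, 120, _, _, _, _, _, _, 828]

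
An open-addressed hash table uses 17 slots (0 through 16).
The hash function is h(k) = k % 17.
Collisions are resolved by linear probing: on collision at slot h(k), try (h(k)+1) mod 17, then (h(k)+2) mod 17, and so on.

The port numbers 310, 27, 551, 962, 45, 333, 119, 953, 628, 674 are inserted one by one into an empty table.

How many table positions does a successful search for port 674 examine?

310 hashes to 4; slot 4 is free => place at 4.
27 hashes to 10; slot 10 is free => place at 10.
551 hashes to 7; slot 7 is free => place at 7.
962 hashes to 10; 10 taken => place at 11.
45 hashes to 11; 11 taken => place at 12.
333 hashes to 10; 10,11,12 taken => place at 13.
119 hashes to 0; slot 0 is free => place at 0.
953 hashes to 1; slot 1 is free => place at 1.
628 hashes to 16; slot 16 is free => place at 16.
674 hashes to 11; 11,12,13 taken => place at 14.
Table: [119, 953, _, _, 310, _, _, 551, _, _, 27, 962, 45, 333, 674, _, 628]
Lookup 674: h=11, probe 11,12,13,14 → found at 14.

4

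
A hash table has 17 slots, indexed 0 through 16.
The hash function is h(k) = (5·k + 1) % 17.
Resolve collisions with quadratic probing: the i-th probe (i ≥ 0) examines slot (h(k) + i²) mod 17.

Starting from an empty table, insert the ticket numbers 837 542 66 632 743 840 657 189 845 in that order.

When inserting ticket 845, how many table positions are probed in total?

3

837 hashes to 4; slot 4 is free → place at 4.
542 hashes to 8; slot 8 is free → place at 8.
66 hashes to 8; 8 taken → place at 9.
632 hashes to 16; slot 16 is free → place at 16.
743 hashes to 10; slot 10 is free → place at 10.
840 hashes to 2; slot 2 is free → place at 2.
657 hashes to 5; slot 5 is free → place at 5.
189 hashes to 11; slot 11 is free → place at 11.
845 hashes to 10; 10,11 taken → place at 14.
Table: [., ., 840, ., 837, 657, ., ., 542, 66, 743, 189, ., ., 845, ., 632]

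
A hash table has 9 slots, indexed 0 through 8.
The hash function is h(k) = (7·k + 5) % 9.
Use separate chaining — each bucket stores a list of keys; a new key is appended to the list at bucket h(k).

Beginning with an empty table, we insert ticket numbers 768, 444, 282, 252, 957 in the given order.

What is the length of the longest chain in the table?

Insert 768: h=8, bucket 8 empty → new chain.
Insert 444: h=8, bucket 8 nonempty → append to chain.
Insert 282: h=8, bucket 8 nonempty → append to chain.
Insert 252: h=5, bucket 5 empty → new chain.
Insert 957: h=8, bucket 8 nonempty → append to chain.
Final buckets:
0: .
1: .
2: .
3: .
4: .
5: 252
6: .
7: .
8: 768 -> 444 -> 282 -> 957

4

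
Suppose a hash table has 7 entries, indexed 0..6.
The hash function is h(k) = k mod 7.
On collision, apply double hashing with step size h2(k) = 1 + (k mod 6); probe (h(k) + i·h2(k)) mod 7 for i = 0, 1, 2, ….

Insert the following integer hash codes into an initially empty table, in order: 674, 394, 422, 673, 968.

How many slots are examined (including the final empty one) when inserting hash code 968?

4

674: h=2 → slot 2
394: h=2, h2=5, probe 2,0 → slot 0
422: h=2, h2=3, probe 2,5 → slot 5
673: h=1 → slot 1
968: h=2, h2=3, probe 2,5,1,4 → slot 4
Table: [394, 673, 674, ∅, 968, 422, ∅]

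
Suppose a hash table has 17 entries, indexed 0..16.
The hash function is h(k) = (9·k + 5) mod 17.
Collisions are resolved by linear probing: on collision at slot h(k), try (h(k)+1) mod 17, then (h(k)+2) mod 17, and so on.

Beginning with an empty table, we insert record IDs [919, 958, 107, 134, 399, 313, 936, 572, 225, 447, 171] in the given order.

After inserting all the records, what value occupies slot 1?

447

Insert 919: h=14, slot 14 empty -> index 14.
Insert 958: h=8, slot 8 empty -> index 8.
Insert 107: h=16, slot 16 empty -> index 16.
Insert 134: h=4, slot 4 empty -> index 4.
Insert 399: h=9, slot 9 empty -> index 9.
Insert 313: h=0, slot 0 empty -> index 0.
Insert 936: h=14, slot 14 occupied -> index 15.
Insert 572: h=2, slot 2 empty -> index 2.
Insert 225: h=7, slot 7 empty -> index 7.
Insert 447: h=16, slots 16,0 occupied -> index 1.
Insert 171: h=14, slots 14,15,16,0,1,2 occupied -> index 3.
Table: [313, 447, 572, 171, 134, —, —, 225, 958, 399, —, —, —, —, 919, 936, 107]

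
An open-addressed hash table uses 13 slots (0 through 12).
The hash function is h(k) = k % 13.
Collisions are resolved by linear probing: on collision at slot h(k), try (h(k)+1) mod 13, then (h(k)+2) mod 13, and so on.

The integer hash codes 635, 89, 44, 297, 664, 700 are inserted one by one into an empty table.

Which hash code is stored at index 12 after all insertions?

635: h=11 -> slot 11
89: h=11, probe 11,12 -> slot 12
44: h=5 -> slot 5
297: h=11, probe 11,12,0 -> slot 0
664: h=1 -> slot 1
700: h=11, probe 11,12,0,1,2 -> slot 2
Table: [297, 664, 700, ∅, ∅, 44, ∅, ∅, ∅, ∅, ∅, 635, 89]

89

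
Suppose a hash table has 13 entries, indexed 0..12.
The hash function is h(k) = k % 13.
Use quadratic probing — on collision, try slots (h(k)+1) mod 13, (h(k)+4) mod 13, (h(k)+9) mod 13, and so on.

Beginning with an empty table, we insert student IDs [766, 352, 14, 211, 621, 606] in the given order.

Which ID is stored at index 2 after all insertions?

766 hashes to 12; slot 12 is free -> place at 12.
352 hashes to 1; slot 1 is free -> place at 1.
14 hashes to 1; 1 taken -> place at 2.
211 hashes to 3; slot 3 is free -> place at 3.
621 hashes to 10; slot 10 is free -> place at 10.
606 hashes to 8; slot 8 is free -> place at 8.
Table: [∅, 352, 14, 211, ∅, ∅, ∅, ∅, 606, ∅, 621, ∅, 766]

14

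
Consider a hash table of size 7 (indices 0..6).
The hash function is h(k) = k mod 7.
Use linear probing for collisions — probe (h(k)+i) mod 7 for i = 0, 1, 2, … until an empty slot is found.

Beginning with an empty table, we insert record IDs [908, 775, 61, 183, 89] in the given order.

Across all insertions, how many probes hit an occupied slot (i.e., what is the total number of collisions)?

908 hashes to 5; slot 5 is free → place at 5.
775 hashes to 5; 5 taken → place at 6.
61 hashes to 5; 5,6 taken → place at 0.
183 hashes to 1; slot 1 is free → place at 1.
89 hashes to 5; 5,6,0,1 taken → place at 2.
Table: [61, 183, 89, ∅, ∅, 908, 775]

7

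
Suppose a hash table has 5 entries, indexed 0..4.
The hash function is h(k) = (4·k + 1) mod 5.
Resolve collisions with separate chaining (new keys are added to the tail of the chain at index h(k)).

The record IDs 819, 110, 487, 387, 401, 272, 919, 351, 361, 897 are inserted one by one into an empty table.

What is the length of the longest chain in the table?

Insert 819: h=2, bucket 2 empty -> new chain.
Insert 110: h=1, bucket 1 empty -> new chain.
Insert 487: h=4, bucket 4 empty -> new chain.
Insert 387: h=4, bucket 4 nonempty -> append to chain.
Insert 401: h=0, bucket 0 empty -> new chain.
Insert 272: h=4, bucket 4 nonempty -> append to chain.
Insert 919: h=2, bucket 2 nonempty -> append to chain.
Insert 351: h=0, bucket 0 nonempty -> append to chain.
Insert 361: h=0, bucket 0 nonempty -> append to chain.
Insert 897: h=4, bucket 4 nonempty -> append to chain.
Final buckets:
0: 401 -> 351 -> 361
1: 110
2: 819 -> 919
3: -
4: 487 -> 387 -> 272 -> 897

4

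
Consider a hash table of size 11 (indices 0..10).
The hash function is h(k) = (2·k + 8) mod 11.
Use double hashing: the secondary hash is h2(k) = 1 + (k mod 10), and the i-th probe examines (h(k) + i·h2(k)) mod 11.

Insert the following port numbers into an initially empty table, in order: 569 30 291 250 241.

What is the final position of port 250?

569 hashes to 2; slot 2 is free → place at 2.
30 hashes to 2, h2=1; 2 taken → place at 3.
291 hashes to 7; slot 7 is free → place at 7.
250 hashes to 2, h2=1; 2,3 taken → place at 4.
241 hashes to 6; slot 6 is free → place at 6.
Table: [_, _, 569, 30, 250, _, 241, 291, _, _, _]

4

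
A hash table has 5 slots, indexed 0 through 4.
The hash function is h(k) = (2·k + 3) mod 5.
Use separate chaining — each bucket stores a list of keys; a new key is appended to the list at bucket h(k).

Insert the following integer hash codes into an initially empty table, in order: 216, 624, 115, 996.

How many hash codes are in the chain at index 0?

Insert 216: h=0, bucket 0 empty → new chain.
Insert 624: h=1, bucket 1 empty → new chain.
Insert 115: h=3, bucket 3 empty → new chain.
Insert 996: h=0, bucket 0 nonempty → append to chain.
Final buckets:
0: 216 -> 996
1: 624
2: .
3: 115
4: .

2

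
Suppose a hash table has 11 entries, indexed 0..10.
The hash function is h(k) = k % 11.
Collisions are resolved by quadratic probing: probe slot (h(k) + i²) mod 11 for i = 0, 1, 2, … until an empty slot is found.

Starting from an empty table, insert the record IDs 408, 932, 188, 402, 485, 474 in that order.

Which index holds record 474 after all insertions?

Insert 408: h=1, slot 1 empty -> index 1.
Insert 932: h=8, slot 8 empty -> index 8.
Insert 188: h=1, slot 1 occupied -> index 2.
Insert 402: h=6, slot 6 empty -> index 6.
Insert 485: h=1, slots 1,2 occupied -> index 5.
Insert 474: h=1, slots 1,2,5 occupied -> index 10.
Table: [_, 408, 188, _, _, 485, 402, _, 932, _, 474]

10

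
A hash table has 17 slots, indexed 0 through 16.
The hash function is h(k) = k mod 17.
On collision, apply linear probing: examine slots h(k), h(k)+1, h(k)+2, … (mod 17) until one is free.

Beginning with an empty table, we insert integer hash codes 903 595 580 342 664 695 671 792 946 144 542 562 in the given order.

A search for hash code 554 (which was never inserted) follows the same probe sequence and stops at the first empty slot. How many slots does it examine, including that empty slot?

3

903: h=2 => slot 2
595: h=0 => slot 0
580: h=2, probe 2,3 => slot 3
342: h=2, probe 2,3,4 => slot 4
664: h=1 => slot 1
695: h=15 => slot 15
671: h=8 => slot 8
792: h=10 => slot 10
946: h=11 => slot 11
144: h=8, probe 8,9 => slot 9
542: h=15, probe 15,16 => slot 16
562: h=1, probe 1,2,3,4,5 => slot 5
Table: [595, 664, 903, 580, 342, 562, ., ., 671, 144, 792, 946, ., ., ., 695, 542]
Lookup 554: h=10, probe 10,11,12 → slot 12 empty, not found.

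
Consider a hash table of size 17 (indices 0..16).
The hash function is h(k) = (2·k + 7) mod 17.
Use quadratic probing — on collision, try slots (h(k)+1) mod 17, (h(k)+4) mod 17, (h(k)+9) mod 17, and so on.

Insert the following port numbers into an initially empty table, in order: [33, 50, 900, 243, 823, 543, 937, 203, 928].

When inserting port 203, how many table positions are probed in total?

Insert 33: h=5, slot 5 empty => index 5.
Insert 50: h=5, slot 5 occupied => index 6.
Insert 900: h=5, slots 5,6 occupied => index 9.
Insert 243: h=0, slot 0 empty => index 0.
Insert 823: h=4, slot 4 empty => index 4.
Insert 543: h=5, slots 5,6,9 occupied => index 14.
Insert 937: h=11, slot 11 empty => index 11.
Insert 203: h=5, slots 5,6,9,14,4 occupied => index 13.
Insert 928: h=10, slot 10 empty => index 10.
Table: [243, —, —, —, 823, 33, 50, —, —, 900, 928, 937, —, 203, 543, —, —]

6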